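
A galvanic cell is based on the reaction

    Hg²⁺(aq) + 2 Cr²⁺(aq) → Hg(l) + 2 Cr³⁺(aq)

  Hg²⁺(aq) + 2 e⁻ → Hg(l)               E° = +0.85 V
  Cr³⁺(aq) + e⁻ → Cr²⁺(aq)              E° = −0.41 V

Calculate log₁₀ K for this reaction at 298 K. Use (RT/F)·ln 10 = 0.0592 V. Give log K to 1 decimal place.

The Hg²⁺/Hg couple is reduced (cathode); E°cell = +0.85 − (−0.41) = +1.26 V with n = 2.
At equilibrium E = 0, so log K = nE°cell / 0.0592 = (2)(+1.26) / 0.0592 = 42.6.

log K = 42.6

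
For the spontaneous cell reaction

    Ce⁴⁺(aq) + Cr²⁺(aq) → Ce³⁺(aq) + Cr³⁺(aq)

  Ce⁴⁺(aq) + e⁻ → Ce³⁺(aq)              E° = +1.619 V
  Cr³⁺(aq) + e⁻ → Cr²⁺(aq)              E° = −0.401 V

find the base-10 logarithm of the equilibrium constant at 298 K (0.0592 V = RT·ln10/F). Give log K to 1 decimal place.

The Ce⁴⁺/Ce³⁺ couple is reduced (cathode); E°cell = +1.619 − (−0.401) = +2.020 V with n = 1.
At equilibrium E = 0, so log K = nE°cell / 0.0592 = (1)(+2.020) / 0.0592 = 34.1.

log K = 34.1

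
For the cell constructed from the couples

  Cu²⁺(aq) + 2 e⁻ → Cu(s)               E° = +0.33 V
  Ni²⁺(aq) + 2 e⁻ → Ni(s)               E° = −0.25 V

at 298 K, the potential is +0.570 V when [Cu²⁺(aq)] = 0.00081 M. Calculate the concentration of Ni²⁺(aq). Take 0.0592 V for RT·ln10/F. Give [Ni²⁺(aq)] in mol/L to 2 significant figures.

0.0018 M

The Cu²⁺/Cu couple has the larger reduction potential, so it is the cathode: E°cell = +0.33 − (−0.25) = +0.58 V and n = 2.
From the Nernst equation, log Q = n(E° − E)/0.0592 = 2·(+0.58 − (+0.570))/0.0592 = 0.338.
For Cu²⁺(aq) + Ni(s) → Cu(s) + Ni²⁺(aq), the reaction quotient is Q = [Ni²⁺(aq)] / [Cu²⁺(aq)].
Solving for the unknown gives log [Ni²⁺(aq)] = −2.754, so [Ni²⁺(aq)] ≈ 0.0018 M.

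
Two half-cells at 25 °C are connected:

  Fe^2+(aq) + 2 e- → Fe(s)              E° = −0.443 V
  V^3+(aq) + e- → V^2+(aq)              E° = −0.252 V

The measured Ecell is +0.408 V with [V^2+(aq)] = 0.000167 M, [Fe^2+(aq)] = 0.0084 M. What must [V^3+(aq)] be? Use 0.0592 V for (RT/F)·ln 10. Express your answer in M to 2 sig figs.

0.071 M

The V³⁺/V²⁺ couple has the larger reduction potential, so it is the cathode: E°cell = −0.252 − (−0.443) = +0.191 V and n = 2.
Rearranging E = E° − (0.0592/n)·log Q gives log Q = 2(+0.191 − (+0.408))/0.0592 = −7.331.
The balanced reaction is 2 V^3+(aq) + Fe(s) → 2 V^2+(aq) + Fe^2+(aq), so Q = ([V^2+(aq)]^2·[Fe^2+(aq)]) / [V^3+(aq)]^2.
Substituting the known concentrations and solving, log [V^3+(aq)] = −1.150 and [V^3+(aq)] = 0.071 M.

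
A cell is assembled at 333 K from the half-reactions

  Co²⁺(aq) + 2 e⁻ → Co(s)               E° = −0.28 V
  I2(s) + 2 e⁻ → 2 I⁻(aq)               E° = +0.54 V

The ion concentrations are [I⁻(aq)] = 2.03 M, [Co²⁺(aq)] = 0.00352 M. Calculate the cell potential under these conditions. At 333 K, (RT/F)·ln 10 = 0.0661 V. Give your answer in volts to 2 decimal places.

+0.88 V

Since E°(I₂/I⁻) > E°(Co²⁺/Co), I₂/I⁻ serves as the cathode.
The standard potential is +0.54 − (−0.28) = +0.82 V and the balanced reaction transfers n = 2 electrons.
Balancing gives I2(s) + Co(s) → 2 I⁻(aq) + Co²⁺(aq); hence Q = [I⁻(aq)]^2·[Co²⁺(aq)] = 0.0145 (log Q = −1.838).
By the Nernst equation, E = +0.82 − (0.0661/2)·(−1.838) = +0.88 V.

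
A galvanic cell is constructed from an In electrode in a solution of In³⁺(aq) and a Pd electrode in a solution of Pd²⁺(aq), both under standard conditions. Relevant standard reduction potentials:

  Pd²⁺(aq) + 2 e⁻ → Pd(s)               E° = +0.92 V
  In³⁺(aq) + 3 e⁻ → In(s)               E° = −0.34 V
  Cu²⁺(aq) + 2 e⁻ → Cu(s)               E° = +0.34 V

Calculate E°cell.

+1.26 V

The Pd²⁺/Pd couple has the higher E°, so Pd ion is reduced (cathode) and In is oxidized (anode).
E°cell = E°(cathode) − E°(anode) = +0.92 − (−0.34) = +1.26 V.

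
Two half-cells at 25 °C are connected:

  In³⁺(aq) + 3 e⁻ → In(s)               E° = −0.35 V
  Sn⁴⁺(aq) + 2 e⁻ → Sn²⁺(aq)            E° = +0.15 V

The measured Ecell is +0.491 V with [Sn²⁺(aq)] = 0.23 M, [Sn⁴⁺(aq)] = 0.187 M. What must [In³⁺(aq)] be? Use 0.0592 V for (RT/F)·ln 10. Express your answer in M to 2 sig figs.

2.1 M

Sn⁴⁺/Sn²⁺ is the cathode (higher E°); E°cell = +0.15 − (−0.35) = +0.50 V with n = 6.
Rearranging E = E° − (0.0592/n)·log Q gives log Q = 6(+0.50 − (+0.491))/0.0592 = 0.912.
Balancing electrons gives 3 Sn⁴⁺(aq) + 2 In(s) → 3 Sn²⁺(aq) + 2 In³⁺(aq); thus Q = ([Sn²⁺(aq)]^3·[In³⁺(aq)]^2) / [Sn⁴⁺(aq)]^3.
Isolating [In³⁺(aq)] in Q = 10^{0.912} yields log [In³⁺(aq)] = 0.321, i.e. 2.1 M.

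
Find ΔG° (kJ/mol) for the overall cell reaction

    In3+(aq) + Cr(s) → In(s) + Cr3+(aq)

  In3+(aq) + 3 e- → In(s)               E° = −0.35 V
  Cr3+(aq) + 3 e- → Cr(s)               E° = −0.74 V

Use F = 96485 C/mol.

In the reaction as written In3+(aq) is reduced, so the In³⁺/In couple is the cathode and Cr³⁺/Cr is the anode.
E°cell = −0.35 − (−0.74) = +0.39 V; balancing electrons gives n = 3.
ΔG° = −nFE°cell = −(3)(96485)(+0.39) J/mol = −113 kJ/mol.

−113 kJ/mol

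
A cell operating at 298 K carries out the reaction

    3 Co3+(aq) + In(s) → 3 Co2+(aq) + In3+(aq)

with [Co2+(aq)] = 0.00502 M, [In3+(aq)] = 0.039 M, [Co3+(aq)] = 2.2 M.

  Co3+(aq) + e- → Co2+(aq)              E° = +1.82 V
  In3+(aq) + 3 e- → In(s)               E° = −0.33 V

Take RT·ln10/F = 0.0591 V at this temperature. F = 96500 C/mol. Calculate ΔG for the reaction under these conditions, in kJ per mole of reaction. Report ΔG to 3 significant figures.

With Co³⁺/Co²⁺ reduced at the cathode, E°cell = +1.82 − (−0.33) = +2.15 V and n = 3.
Q = ([Co2+(aq)]^3·[In3+(aq)]) / [Co3+(aq)]^3 = 4.63×10^−10, so log Q = −9.334 and E = +2.15 − (0.0591/3)(−9.334) = +2.3339 V.
Then ΔG = −nFE = −3 × 96500 × +2.3339 J/mol = −676 kJ/mol.

−676 kJ/mol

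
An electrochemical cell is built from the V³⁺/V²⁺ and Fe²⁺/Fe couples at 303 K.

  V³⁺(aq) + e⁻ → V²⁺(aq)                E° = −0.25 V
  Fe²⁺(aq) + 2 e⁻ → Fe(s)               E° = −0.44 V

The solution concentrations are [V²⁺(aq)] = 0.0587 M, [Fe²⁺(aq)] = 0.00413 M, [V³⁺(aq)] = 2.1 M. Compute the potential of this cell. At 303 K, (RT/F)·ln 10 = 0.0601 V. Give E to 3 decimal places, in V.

+0.355 V

V³⁺/V²⁺ is reduced (cathode, E° = −0.25 V) and Fe²⁺/Fe is oxidized (anode).
E°cell = E°cat − E°an = −0.25 − (−0.44) = +0.19 V; n = 2.
The balanced reaction is 2 V³⁺(aq) + Fe(s) → 2 V²⁺(aq) + Fe²⁺(aq), so Q = ([V²⁺(aq)]^2·[Fe²⁺(aq)]) / [V³⁺(aq)]^2 = 3.23×10^−6 and log Q = −5.491.
Applying E = E° − (RT ln10/nF)·log Q gives +0.19 − (0.0601/2)(−5.491) = +0.355 V.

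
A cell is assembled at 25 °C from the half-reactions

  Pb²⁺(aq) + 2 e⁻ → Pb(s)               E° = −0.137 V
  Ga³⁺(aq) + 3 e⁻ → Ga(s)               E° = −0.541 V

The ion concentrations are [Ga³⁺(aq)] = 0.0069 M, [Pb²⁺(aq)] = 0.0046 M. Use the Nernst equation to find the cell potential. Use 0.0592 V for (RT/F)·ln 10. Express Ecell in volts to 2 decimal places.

Since E°(Pb²⁺/Pb) > E°(Ga³⁺/Ga), Pb²⁺/Pb serves as the cathode.
The standard potential is −0.137 − (−0.541) = +0.404 V and the balanced reaction transfers n = 6 electrons.
The balanced reaction is 3 Pb²⁺(aq) + 2 Ga(s) → 3 Pb(s) + 2 Ga³⁺(aq), so Q = [Ga³⁺(aq)]^2 / [Pb²⁺(aq)]^3 = 489 and log Q = 2.689.
Applying E = E° − (RT ln10/nF)·log Q gives +0.404 − (0.0592/6)(2.689) = +0.38 V.

+0.38 V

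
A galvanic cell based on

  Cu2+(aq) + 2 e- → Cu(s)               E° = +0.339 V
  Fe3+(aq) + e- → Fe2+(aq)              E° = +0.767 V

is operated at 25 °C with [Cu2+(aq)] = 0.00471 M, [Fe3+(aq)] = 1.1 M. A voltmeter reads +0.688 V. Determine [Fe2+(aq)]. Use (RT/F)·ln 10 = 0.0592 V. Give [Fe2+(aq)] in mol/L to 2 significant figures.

0.00065 M

With Fe³⁺/Fe²⁺ at the cathode and Cu²⁺/Cu at the anode, E°cell = +0.767 − (+0.339) = +0.428 V (n = 2).
Rearranging E = E° − (0.0592/n)·log Q gives log Q = 2(+0.428 − (+0.688))/0.0592 = −8.784.
For 2 Fe3+(aq) + Cu(s) → 2 Fe2+(aq) + Cu2+(aq), the reaction quotient is Q = ([Fe2+(aq)]^2·[Cu2+(aq)]) / [Fe3+(aq)]^2.
Substituting the known concentrations and solving, log [Fe2+(aq)] = −3.187 and [Fe2+(aq)] = 0.00065 M.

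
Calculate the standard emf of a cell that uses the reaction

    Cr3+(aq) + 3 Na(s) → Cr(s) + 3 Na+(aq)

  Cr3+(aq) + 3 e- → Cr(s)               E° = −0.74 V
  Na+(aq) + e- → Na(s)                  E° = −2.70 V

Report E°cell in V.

+1.96 V

In the reaction as written, Cr3+(aq) is reduced (cathode) and Na+(aq) is produced by oxidation at the anode.
E°cell = E°(cathode) − E°(anode) = −0.74 − (−2.70) = +1.96 V.
The positive value indicates the reaction is spontaneous as written.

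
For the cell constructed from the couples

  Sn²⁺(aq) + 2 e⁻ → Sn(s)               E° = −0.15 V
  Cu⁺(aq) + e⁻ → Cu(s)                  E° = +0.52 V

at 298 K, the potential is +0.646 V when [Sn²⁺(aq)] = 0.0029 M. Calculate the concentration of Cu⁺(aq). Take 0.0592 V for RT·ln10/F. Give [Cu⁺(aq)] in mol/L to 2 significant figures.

0.021 M

With Cu⁺/Cu at the cathode and Sn²⁺/Sn at the anode, E°cell = +0.52 − (−0.15) = +0.67 V (n = 2).
Since E = E° − (0.0592/n)·log Q, log Q = n(E° − E)/0.0592 = 0.811.
For 2 Cu⁺(aq) + Sn(s) → 2 Cu(s) + Sn²⁺(aq), the reaction quotient is Q = [Sn²⁺(aq)] / [Cu⁺(aq)]^2.
Solving for the unknown gives log [Cu⁺(aq)] = −1.674, so [Cu⁺(aq)] ≈ 0.021 M.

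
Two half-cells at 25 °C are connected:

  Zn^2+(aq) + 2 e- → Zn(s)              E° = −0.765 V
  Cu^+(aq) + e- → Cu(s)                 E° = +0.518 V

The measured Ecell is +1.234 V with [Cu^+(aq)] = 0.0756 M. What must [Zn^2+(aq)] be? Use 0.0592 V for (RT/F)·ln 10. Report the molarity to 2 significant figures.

With Cu⁺/Cu at the cathode and Zn²⁺/Zn at the anode, E°cell = +0.518 − (−0.765) = +1.283 V (n = 2).
Since E = E° − (0.0592/n)·log Q, log Q = n(E° − E)/0.0592 = 1.655.
For 2 Cu^+(aq) + Zn(s) → 2 Cu(s) + Zn^2+(aq), the reaction quotient is Q = [Zn^2+(aq)] / [Cu^+(aq)]^2.
Isolating [Zn^2+(aq)] in Q = 10^{1.655} yields log [Zn^2+(aq)] = −0.588, i.e. 0.26 M.

0.26 M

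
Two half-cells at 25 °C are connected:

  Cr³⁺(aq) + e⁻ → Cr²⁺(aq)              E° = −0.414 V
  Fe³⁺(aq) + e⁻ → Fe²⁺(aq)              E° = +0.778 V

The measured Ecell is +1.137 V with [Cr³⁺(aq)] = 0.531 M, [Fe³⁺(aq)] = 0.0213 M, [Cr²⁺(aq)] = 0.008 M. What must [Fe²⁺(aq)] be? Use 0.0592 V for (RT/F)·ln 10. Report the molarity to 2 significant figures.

0.0027 M

Fe³⁺/Fe²⁺ is the cathode (higher E°); E°cell = +0.778 − (−0.414) = +1.192 V with n = 1.
Since E = E° − (0.0592/n)·log Q, log Q = n(E° − E)/0.0592 = 0.929.
Balancing electrons gives Fe³⁺(aq) + Cr²⁺(aq) → Fe²⁺(aq) + Cr³⁺(aq); thus Q = ([Fe²⁺(aq)]·[Cr³⁺(aq)]) / ([Fe³⁺(aq)]·[Cr²⁺(aq)]).
Isolating [Fe²⁺(aq)] in Q = 10^{0.929} yields log [Fe²⁺(aq)] = −2.565, i.e. 0.0027 M.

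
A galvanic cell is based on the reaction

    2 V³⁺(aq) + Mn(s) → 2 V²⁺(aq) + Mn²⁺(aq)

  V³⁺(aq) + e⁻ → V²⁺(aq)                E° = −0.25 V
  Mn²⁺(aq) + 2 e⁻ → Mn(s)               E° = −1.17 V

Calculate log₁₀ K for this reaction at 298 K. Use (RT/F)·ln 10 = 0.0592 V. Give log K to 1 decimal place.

log K = 31.1

The V³⁺/V²⁺ couple is reduced (cathode); E°cell = −0.25 − (−1.17) = +0.92 V with n = 2.
At equilibrium E = 0, so log K = nE°cell / 0.0592 = (2)(+0.92) / 0.0592 = 31.1.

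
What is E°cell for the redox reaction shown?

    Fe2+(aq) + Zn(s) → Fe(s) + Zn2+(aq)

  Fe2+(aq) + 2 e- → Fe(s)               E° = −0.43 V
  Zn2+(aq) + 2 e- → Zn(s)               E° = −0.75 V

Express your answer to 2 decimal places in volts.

+0.32 V

In the reaction as written, Fe2+(aq) is reduced (cathode) and Zn2+(aq) is produced by oxidation at the anode.
E°cell = E°(cathode) − E°(anode) = −0.43 − (−0.75) = +0.32 V.
The positive value indicates the reaction is spontaneous as written.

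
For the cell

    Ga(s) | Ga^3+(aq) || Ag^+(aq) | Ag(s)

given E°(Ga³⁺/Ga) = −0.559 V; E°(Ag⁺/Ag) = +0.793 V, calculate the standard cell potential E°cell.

By convention the left-hand electrode in cell notation is the anode (oxidation) and the right-hand electrode is the cathode (reduction).
E°cell = E°(right) − E°(left) = +0.793 − (−0.559) = +1.352 V.

+1.352 V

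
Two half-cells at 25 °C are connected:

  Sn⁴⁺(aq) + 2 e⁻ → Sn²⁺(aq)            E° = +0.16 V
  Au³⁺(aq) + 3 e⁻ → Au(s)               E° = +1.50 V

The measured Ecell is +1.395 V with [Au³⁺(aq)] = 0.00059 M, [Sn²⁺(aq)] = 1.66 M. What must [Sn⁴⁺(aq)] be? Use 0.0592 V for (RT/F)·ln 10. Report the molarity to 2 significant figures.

The Au³⁺/Au couple has the larger reduction potential, so it is the cathode: E°cell = +1.50 − (+0.16) = +1.34 V and n = 6.
Rearranging E = E° − (0.0592/n)·log Q gives log Q = 6(+1.34 − (+1.395))/0.0592 = −5.574.
For 2 Au³⁺(aq) + 3 Sn²⁺(aq) → 2 Au(s) + 3 Sn⁴⁺(aq), the reaction quotient is Q = [Sn⁴⁺(aq)]^3 / ([Au³⁺(aq)]^2·[Sn²⁺(aq)]^3).
Isolating [Sn⁴⁺(aq)] in Q = 10^{−5.574} yields log [Sn⁴⁺(aq)] = −3.791, i.e. 0.00016 M.

0.00016 M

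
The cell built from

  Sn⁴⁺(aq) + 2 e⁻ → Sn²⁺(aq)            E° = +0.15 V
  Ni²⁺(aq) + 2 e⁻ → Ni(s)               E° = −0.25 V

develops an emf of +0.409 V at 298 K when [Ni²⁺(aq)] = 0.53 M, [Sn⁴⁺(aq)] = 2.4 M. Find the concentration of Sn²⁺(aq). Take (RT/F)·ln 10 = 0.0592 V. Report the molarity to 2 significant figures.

2.2 M

With Sn⁴⁺/Sn²⁺ at the cathode and Ni²⁺/Ni at the anode, E°cell = +0.15 − (−0.25) = +0.40 V (n = 2).
From the Nernst equation, log Q = n(E° − E)/0.0592 = 2·(+0.40 − (+0.409))/0.0592 = −0.304.
For Sn⁴⁺(aq) + Ni(s) → Sn²⁺(aq) + Ni²⁺(aq), the reaction quotient is Q = ([Sn²⁺(aq)]·[Ni²⁺(aq)]) / [Sn⁴⁺(aq)].
Solving for the unknown gives log [Sn²⁺(aq)] = 0.352, so [Sn²⁺(aq)] ≈ 2.2 M.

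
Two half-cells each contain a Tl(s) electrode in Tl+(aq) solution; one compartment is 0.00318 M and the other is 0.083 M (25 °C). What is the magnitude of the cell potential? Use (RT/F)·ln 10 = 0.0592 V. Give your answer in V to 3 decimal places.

0.084 V

For a concentration cell E°cell = 0, since both electrodes use the same couple.
The compartment with the higher Tl+(aq) concentration (0.083 M) acts as the cathode; ions are reduced there and produced at the dilute (0.00318 M) anode.
With n = 1, Ecell = −(0.0592/1)·log([dilute]/[conc]) = −(0.0592/1)·log(0.00318/0.083) = +0.084 V.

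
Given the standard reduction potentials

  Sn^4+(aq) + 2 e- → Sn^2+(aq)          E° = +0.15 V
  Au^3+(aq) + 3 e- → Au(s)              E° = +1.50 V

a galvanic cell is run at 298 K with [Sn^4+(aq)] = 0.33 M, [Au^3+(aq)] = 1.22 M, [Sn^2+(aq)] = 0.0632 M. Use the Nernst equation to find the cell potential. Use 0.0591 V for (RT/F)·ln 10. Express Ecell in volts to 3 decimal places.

+1.330 V

Since E°(Au³⁺/Au) > E°(Sn⁴⁺/Sn²⁺), Au³⁺/Au serves as the cathode.
E°cell = +1.50 − (+0.15) = +1.35 V, with n = 6 electrons transferred.
Balancing gives 2 Au^3+(aq) + 3 Sn^2+(aq) → 2 Au(s) + 3 Sn^4+(aq); hence Q = [Sn^4+(aq)]^3 / ([Au^3+(aq)]^2·[Sn^2+(aq)]^3) = 95.6 (log Q = 1.981).
E = E° − (0.0591/n)·log Q = +1.35 − (0.0591/6)(1.981) = +1.330 V.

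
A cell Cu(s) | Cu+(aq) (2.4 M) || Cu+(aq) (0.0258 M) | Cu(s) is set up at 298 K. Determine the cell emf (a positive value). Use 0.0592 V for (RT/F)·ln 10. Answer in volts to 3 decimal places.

For a concentration cell E°cell = 0, since both electrodes use the same couple.
The compartment with the higher Cu+(aq) concentration (2.4 M) acts as the cathode; ions are reduced there and produced at the dilute (0.0258 M) anode.
With n = 1, Ecell = −(0.0592/1)·log([dilute]/[conc]) = −(0.0592/1)·log(0.0258/2.4) = +0.117 V.

0.117 V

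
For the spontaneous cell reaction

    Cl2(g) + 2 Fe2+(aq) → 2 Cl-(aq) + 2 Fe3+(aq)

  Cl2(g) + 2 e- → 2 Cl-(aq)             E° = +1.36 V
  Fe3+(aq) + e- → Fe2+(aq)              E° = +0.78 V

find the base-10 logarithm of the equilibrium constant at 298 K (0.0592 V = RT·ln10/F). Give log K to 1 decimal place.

log K = 19.6

The Cl₂/Cl⁻ couple is reduced (cathode); E°cell = +1.36 − (+0.78) = +0.58 V with n = 2.
At equilibrium E = 0, so log K = nE°cell / 0.0592 = (2)(+0.58) / 0.0592 = 19.6.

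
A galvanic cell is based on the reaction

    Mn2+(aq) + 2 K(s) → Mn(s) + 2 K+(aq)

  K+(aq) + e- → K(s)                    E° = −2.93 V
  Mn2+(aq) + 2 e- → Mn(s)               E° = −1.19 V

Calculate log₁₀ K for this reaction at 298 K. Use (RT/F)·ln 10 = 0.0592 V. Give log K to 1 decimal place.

The Mn²⁺/Mn couple is reduced (cathode); E°cell = −1.19 − (−2.93) = +1.74 V with n = 2.
At equilibrium E = 0, so log K = nE°cell / 0.0592 = (2)(+1.74) / 0.0592 = 58.8.

log K = 58.8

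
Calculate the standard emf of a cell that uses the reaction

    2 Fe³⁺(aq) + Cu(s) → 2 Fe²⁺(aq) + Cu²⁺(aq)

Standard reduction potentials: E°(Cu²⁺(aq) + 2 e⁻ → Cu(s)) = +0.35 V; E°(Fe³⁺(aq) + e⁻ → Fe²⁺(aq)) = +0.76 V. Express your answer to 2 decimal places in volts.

+0.41 V

Fe³⁺(aq) gains electrons, so the Fe³⁺/Fe²⁺ couple is the cathode; the Cu²⁺/Cu couple is the anode.
E°cell = E°(cathode) − E°(anode) = +0.76 − (+0.35) = +0.41 V.
The positive value indicates the reaction is spontaneous as written.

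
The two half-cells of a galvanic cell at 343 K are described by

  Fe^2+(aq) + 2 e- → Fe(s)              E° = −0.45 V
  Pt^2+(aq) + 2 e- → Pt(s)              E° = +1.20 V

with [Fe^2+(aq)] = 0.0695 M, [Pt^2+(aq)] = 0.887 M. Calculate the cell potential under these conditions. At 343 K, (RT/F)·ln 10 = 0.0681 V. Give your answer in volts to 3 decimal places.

+1.688 V

Pt²⁺/Pt is reduced (cathode, E° = +1.20 V) and Fe²⁺/Fe is oxidized (anode).
E°cell = E°cat − E°an = +1.20 − (−0.45) = +1.65 V; n = 2.
The balanced reaction is Pt^2+(aq) + Fe(s) → Pt(s) + Fe^2+(aq), so Q = [Fe^2+(aq)] / [Pt^2+(aq)] = 0.0784 and log Q = −1.106.
Applying E = E° − (RT ln10/nF)·log Q gives +1.65 − (0.0681/2)(−1.106) = +1.688 V.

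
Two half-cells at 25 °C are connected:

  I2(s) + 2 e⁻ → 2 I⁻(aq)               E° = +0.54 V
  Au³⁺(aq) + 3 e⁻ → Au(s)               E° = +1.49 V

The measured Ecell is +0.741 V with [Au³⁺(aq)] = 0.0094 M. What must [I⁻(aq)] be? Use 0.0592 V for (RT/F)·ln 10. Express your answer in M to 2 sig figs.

The Au³⁺/Au couple has the larger reduction potential, so it is the cathode: E°cell = +1.49 − (+0.54) = +0.95 V and n = 6.
Since E = E° − (0.0592/n)·log Q, log Q = n(E° − E)/0.0592 = 21.182.
Balancing electrons gives 2 Au³⁺(aq) + 6 I⁻(aq) → 2 Au(s) + 3 I2(s); thus Q = 1 / ([Au³⁺(aq)]^2·[I⁻(aq)]^6).
Substituting the known concentrations and solving, log [I⁻(aq)] = −2.855 and [I⁻(aq)] = 0.0014 M.

0.0014 M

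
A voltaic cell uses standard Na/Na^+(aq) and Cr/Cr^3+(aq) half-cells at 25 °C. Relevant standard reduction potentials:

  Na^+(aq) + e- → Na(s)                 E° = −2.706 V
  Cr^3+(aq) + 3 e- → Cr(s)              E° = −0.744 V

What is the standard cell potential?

Of the two couples in this cell, the one with the more positive reduction potential is reduced at the cathode: here that is Cr³⁺/Cr (−0.744 V); Na⁺/Na (−2.706 V) is the anode.
E°cell = E°(cathode) − E°(anode) = −0.744 − (−2.706) = +1.962 V.

+1.962 V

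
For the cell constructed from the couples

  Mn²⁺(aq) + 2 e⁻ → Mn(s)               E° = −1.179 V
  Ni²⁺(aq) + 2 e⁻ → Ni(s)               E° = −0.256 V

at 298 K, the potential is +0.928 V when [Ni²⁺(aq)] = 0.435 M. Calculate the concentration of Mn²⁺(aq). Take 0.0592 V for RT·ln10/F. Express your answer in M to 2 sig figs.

The Ni²⁺/Ni couple has the larger reduction potential, so it is the cathode: E°cell = −0.256 − (−1.179) = +0.923 V and n = 2.
From the Nernst equation, log Q = n(E° − E)/0.0592 = 2·(+0.923 − (+0.928))/0.0592 = −0.169.
Balancing electrons gives Ni²⁺(aq) + Mn(s) → Ni(s) + Mn²⁺(aq); thus Q = [Mn²⁺(aq)] / [Ni²⁺(aq)].
Solving for the unknown gives log [Mn²⁺(aq)] = −0.531, so [Mn²⁺(aq)] ≈ 0.29 M.

0.29 M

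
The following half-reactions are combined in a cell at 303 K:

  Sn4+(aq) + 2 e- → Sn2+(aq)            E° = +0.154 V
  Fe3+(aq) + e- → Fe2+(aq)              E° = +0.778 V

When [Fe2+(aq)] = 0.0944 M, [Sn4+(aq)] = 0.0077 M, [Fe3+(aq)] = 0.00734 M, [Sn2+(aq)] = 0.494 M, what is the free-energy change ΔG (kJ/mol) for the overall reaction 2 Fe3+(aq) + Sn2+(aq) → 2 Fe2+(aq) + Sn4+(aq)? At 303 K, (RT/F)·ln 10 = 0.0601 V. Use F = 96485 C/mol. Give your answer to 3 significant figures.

−118 kJ/mol

E°cell = +0.778 − (+0.154) = +0.624 V; the balanced reaction transfers n = 2 electrons.
The reaction quotient is ([Fe2+(aq)]^2·[Sn4+(aq)]) / ([Fe3+(aq)]^2·[Sn2+(aq)]) = 2.58; by Nernst, E = +0.624 − (0.0601/2)(0.411) = +0.6116 V.
Finally ΔG = −nFE = −(2)(96485 C/mol)(+0.6116 V) = −118 kJ/mol.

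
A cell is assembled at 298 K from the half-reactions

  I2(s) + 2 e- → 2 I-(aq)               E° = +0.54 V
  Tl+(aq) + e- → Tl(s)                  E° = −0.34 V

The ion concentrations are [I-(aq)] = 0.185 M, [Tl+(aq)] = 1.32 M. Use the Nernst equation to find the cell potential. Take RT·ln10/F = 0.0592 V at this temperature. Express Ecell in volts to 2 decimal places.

Since E°(I₂/I⁻) > E°(Tl⁺/Tl), I₂/I⁻ serves as the cathode.
E°cell = +0.54 − (−0.34) = +0.88 V, with n = 2 electrons transferred.
The balanced reaction is I2(s) + 2 Tl(s) → 2 I-(aq) + 2 Tl+(aq), so Q = [I-(aq)]^2·[Tl+(aq)]^2 = 0.0596 and log Q = −1.225.
E = E° − (0.0592/n)·log Q = +0.88 − (0.0592/2)(−1.225) = +0.92 V.

+0.92 V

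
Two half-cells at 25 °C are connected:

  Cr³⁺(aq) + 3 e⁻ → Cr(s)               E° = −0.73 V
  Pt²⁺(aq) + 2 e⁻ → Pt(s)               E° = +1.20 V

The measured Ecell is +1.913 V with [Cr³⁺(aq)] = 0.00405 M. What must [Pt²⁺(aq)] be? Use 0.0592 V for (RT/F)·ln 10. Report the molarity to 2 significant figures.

The Pt²⁺/Pt couple has the larger reduction potential, so it is the cathode: E°cell = +1.20 − (−0.73) = +1.93 V and n = 6.
From the Nernst equation, log Q = n(E° − E)/0.0592 = 6·(+1.93 − (+1.913))/0.0592 = 1.723.
Balancing electrons gives 3 Pt²⁺(aq) + 2 Cr(s) → 3 Pt(s) + 2 Cr³⁺(aq); thus Q = [Cr³⁺(aq)]^2 / [Pt²⁺(aq)]^3.
Solving for the unknown gives log [Pt²⁺(aq)] = −2.169, so [Pt²⁺(aq)] ≈ 0.0068 M.

0.0068 M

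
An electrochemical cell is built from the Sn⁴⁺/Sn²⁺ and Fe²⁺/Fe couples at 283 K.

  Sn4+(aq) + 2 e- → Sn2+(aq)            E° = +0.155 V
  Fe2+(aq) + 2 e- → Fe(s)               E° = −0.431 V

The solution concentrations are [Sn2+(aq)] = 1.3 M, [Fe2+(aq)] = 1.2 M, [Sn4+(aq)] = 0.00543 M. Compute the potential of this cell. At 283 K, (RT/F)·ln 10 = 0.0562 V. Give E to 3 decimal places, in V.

The Sn⁴⁺/Sn²⁺ couple has the more positive E°, so it is the cathode; Fe²⁺/Fe is the anode.
E°cell = E°cat − E°an = +0.155 − (−0.431) = +0.586 V; n = 2.
The balanced reaction is Sn4+(aq) + Fe(s) → Sn2+(aq) + Fe2+(aq), so Q = ([Sn2+(aq)]·[Fe2+(aq)]) / [Sn4+(aq)] = 287 and log Q = 2.458.
E = E° − (0.0562/n)·log Q = +0.586 − (0.0562/2)(2.458) = +0.517 V.

+0.517 V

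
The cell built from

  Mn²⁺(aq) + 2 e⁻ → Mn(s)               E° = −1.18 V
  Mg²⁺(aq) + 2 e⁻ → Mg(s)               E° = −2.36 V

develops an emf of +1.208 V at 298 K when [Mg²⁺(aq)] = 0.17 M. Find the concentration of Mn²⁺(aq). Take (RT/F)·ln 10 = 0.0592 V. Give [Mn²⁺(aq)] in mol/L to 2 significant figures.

1.5 M

Mn²⁺/Mn is the cathode (higher E°); E°cell = −1.18 − (−2.36) = +1.18 V with n = 2.
Rearranging E = E° − (0.0592/n)·log Q gives log Q = 2(+1.18 − (+1.208))/0.0592 = −0.946.
Balancing electrons gives Mn²⁺(aq) + Mg(s) → Mn(s) + Mg²⁺(aq); thus Q = [Mg²⁺(aq)] / [Mn²⁺(aq)].
Isolating [Mn²⁺(aq)] in Q = 10^{−0.946} yields log [Mn²⁺(aq)] = 0.176, i.e. 1.5 M.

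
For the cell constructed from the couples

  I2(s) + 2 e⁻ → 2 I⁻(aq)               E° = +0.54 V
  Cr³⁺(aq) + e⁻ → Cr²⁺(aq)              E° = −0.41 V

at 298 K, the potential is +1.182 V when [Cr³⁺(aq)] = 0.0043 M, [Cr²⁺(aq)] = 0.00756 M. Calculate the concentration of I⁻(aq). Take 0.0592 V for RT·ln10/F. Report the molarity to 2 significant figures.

0.00021 M

With I₂/I⁻ at the cathode and Cr³⁺/Cr²⁺ at the anode, E°cell = +0.54 − (−0.41) = +0.95 V (n = 2).
Since E = E° − (0.0592/n)·log Q, log Q = n(E° − E)/0.0592 = −7.838.
The balanced reaction is I2(s) + 2 Cr²⁺(aq) → 2 I⁻(aq) + 2 Cr³⁺(aq), so Q = ([I⁻(aq)]^2·[Cr³⁺(aq)]^2) / [Cr²⁺(aq)]^2.
Isolating [I⁻(aq)] in Q = 10^{−7.838} yields log [I⁻(aq)] = −3.674, i.e. 0.00021 M.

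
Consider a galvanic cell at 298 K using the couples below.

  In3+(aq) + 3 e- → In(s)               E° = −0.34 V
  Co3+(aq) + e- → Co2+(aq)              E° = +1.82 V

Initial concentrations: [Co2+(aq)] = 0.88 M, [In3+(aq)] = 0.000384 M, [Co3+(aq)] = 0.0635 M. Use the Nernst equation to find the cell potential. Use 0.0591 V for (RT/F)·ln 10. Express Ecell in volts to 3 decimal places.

Since E°(Co³⁺/Co²⁺) > E°(In³⁺/In), Co³⁺/Co²⁺ serves as the cathode.
The standard potential is +1.82 − (−0.34) = +2.16 V and the balanced reaction transfers n = 3 electrons.
For the overall reaction 3 Co3+(aq) + In(s) → 3 Co2+(aq) + In3+(aq), Q = ([Co2+(aq)]^3·[In3+(aq)]) / [Co3+(aq)]^3 = 1.02, giving log Q = 0.009.
Applying E = E° − (RT ln10/nF)·log Q gives +2.16 − (0.0591/3)(0.009) = +2.160 V.

+2.160 V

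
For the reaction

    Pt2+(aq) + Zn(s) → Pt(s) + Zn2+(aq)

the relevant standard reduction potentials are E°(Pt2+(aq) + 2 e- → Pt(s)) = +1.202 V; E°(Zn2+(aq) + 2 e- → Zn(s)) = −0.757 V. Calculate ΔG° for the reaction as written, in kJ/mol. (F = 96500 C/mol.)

−378 kJ/mol

In the reaction as written Pt2+(aq) is reduced, so the Pt²⁺/Pt couple is the cathode and Zn²⁺/Zn is the anode.
E°cell = +1.202 − (−0.757) = +1.959 V; balancing electrons gives n = 2.
ΔG° = −nFE°cell = −(2)(96500)(+1.959) J/mol = −378 kJ/mol.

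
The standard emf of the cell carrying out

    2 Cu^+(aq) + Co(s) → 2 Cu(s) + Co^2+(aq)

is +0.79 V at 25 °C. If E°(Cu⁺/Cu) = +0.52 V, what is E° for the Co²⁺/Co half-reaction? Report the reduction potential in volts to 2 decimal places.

In the reaction as written the Cu⁺/Cu couple is reduced (cathode) and Co²⁺/Co is oxidized (anode), so E°cell = E°(Cu⁺/Cu) − E°(Co²⁺/Co).
E°(Co²⁺/Co) = E°(cathode) − E°cell = +0.52 − (+0.79) = −0.27 V.

−0.27 V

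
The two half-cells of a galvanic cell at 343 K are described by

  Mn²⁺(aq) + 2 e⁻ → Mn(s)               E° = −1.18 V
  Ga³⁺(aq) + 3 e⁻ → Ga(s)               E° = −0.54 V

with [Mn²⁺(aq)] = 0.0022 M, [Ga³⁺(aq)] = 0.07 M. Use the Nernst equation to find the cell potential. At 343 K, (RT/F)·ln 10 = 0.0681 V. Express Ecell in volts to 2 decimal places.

+0.70 V

Since E°(Ga³⁺/Ga) > E°(Mn²⁺/Mn), Ga³⁺/Ga serves as the cathode.
The standard potential is −0.54 − (−1.18) = +0.64 V and the balanced reaction transfers n = 6 electrons.
The balanced reaction is 2 Ga³⁺(aq) + 3 Mn(s) → 2 Ga(s) + 3 Mn²⁺(aq), so Q = [Mn²⁺(aq)]^3 / [Ga³⁺(aq)]^2 = 2.17×10^−6 and log Q = −5.663.
E = E° − (0.0681/n)·log Q = +0.64 − (0.0681/6)(−5.663) = +0.70 V.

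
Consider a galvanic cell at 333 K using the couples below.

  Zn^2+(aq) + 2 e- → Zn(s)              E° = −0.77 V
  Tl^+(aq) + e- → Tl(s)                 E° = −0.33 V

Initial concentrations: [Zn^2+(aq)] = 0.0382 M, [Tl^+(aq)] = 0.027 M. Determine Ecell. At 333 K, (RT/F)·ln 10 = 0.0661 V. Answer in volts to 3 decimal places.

+0.383 V

The Tl⁺/Tl couple has the more positive E°, so it is the cathode; Zn²⁺/Zn is the anode.
E°cell = E°cat − E°an = −0.33 − (−0.77) = +0.44 V; n = 2.
For the overall reaction 2 Tl^+(aq) + Zn(s) → 2 Tl(s) + Zn^2+(aq), Q = [Zn^2+(aq)] / [Tl^+(aq)]^2 = 52.4, giving log Q = 1.719.
By the Nernst equation, E = +0.44 − (0.0661/2)·(1.719) = +0.383 V.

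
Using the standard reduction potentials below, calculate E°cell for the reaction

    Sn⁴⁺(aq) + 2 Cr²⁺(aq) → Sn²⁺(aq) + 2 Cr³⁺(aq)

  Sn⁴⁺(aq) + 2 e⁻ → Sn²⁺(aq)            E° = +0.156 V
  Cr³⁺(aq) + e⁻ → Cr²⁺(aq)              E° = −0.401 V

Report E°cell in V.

In the reaction as written, Sn⁴⁺(aq) is reduced (cathode) and Cr³⁺(aq) is produced by oxidation at the anode.
E°cell = E°(cathode) − E°(anode) = +0.156 − (−0.401) = +0.557 V.

+0.557 V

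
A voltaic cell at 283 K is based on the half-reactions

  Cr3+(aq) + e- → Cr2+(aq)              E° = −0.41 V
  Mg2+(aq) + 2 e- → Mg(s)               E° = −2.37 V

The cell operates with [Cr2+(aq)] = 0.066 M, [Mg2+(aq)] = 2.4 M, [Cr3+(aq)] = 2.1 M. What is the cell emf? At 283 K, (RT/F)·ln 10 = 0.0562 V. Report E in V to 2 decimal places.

The Cr³⁺/Cr²⁺ couple has the more positive E°, so it is the cathode; Mg²⁺/Mg is the anode.
E°cell = E°cat − E°an = −0.41 − (−2.37) = +1.96 V; n = 2.
Balancing gives 2 Cr3+(aq) + Mg(s) → 2 Cr2+(aq) + Mg2+(aq); hence Q = ([Cr2+(aq)]^2·[Mg2+(aq)]) / [Cr3+(aq)]^2 = 0.00237 (log Q = −2.625).
Applying E = E° − (RT ln10/nF)·log Q gives +1.96 − (0.0562/2)(−2.625) = +2.03 V.

+2.03 V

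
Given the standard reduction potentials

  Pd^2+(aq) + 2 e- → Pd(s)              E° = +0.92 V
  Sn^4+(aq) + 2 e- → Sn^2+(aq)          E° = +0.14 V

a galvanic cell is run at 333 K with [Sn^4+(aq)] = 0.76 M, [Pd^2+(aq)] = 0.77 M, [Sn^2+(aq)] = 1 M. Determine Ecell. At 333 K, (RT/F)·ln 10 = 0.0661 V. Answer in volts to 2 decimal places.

The Pd²⁺/Pd couple has the more positive E°, so it is the cathode; Sn⁴⁺/Sn²⁺ is the anode.
The standard potential is +0.92 − (+0.14) = +0.78 V and the balanced reaction transfers n = 2 electrons.
The balanced reaction is Pd^2+(aq) + Sn^2+(aq) → Pd(s) + Sn^4+(aq), so Q = [Sn^4+(aq)] / ([Pd^2+(aq)]·[Sn^2+(aq)]) = 0.987 and log Q = −0.006.
Applying E = E° − (RT ln10/nF)·log Q gives +0.78 − (0.0661/2)(−0.006) = +0.78 V.

+0.78 V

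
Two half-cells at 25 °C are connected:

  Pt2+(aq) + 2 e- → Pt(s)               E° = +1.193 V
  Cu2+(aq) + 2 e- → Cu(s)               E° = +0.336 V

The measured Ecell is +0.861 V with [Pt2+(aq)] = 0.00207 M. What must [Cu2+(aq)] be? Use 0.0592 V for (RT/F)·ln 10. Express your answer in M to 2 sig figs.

Pt²⁺/Pt is the cathode (higher E°); E°cell = +1.193 − (+0.336) = +0.857 V with n = 2.
Rearranging E = E° − (0.0592/n)·log Q gives log Q = 2(+0.857 − (+0.861))/0.0592 = −0.135.
Balancing electrons gives Pt2+(aq) + Cu(s) → Pt(s) + Cu2+(aq); thus Q = [Cu2+(aq)] / [Pt2+(aq)].
Isolating [Cu2+(aq)] in Q = 10^{−0.135} yields log [Cu2+(aq)] = −2.819, i.e. 0.0015 M.

0.0015 M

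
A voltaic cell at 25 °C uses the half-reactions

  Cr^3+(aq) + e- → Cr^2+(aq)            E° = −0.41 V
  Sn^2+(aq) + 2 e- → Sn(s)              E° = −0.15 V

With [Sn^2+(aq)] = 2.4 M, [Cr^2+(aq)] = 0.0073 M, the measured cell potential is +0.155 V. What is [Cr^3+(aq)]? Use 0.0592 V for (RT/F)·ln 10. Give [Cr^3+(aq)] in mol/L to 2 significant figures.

0.67 M

Sn²⁺/Sn is the cathode (higher E°); E°cell = −0.15 − (−0.41) = +0.26 V with n = 2.
From the Nernst equation, log Q = n(E° − E)/0.0592 = 2·(+0.26 − (+0.155))/0.0592 = 3.547.
For Sn^2+(aq) + 2 Cr^2+(aq) → Sn(s) + 2 Cr^3+(aq), the reaction quotient is Q = [Cr^3+(aq)]^2 / ([Sn^2+(aq)]·[Cr^2+(aq)]^2).
Isolating [Cr^3+(aq)] in Q = 10^{3.547} yields log [Cr^3+(aq)] = −0.173, i.e. 0.67 M.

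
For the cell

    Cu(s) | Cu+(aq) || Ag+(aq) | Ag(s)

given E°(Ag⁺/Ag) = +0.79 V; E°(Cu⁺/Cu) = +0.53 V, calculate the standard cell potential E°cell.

By convention the left-hand electrode in cell notation is the anode (oxidation) and the right-hand electrode is the cathode (reduction).
E°cell = E°(right) − E°(left) = +0.79 − (+0.53) = +0.26 V.

+0.26 V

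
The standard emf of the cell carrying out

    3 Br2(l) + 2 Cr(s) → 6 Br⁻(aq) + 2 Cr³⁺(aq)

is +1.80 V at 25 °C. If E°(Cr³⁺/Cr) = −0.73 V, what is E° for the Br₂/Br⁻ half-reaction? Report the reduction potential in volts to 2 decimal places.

+1.07 V

In the reaction as written the Br₂/Br⁻ couple is reduced (cathode) and Cr³⁺/Cr is oxidized (anode), so E°cell = E°(Br₂/Br⁻) − E°(Cr³⁺/Cr).
E°(Br₂/Br⁻) = E°cell + E°(anode) = +1.80 + (−0.73) = +1.07 V.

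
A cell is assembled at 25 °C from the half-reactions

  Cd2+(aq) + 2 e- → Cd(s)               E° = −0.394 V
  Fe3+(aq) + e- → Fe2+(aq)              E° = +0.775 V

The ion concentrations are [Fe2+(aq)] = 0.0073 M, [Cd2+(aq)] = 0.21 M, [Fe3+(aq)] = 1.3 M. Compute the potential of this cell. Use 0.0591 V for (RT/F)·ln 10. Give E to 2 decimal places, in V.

The Fe³⁺/Fe²⁺ couple has the more positive E°, so it is the cathode; Cd²⁺/Cd is the anode.
The standard potential is +0.775 − (−0.394) = +1.169 V and the balanced reaction transfers n = 2 electrons.
For the overall reaction 2 Fe3+(aq) + Cd(s) → 2 Fe2+(aq) + Cd2+(aq), Q = ([Fe2+(aq)]^2·[Cd2+(aq)]) / [Fe3+(aq)]^2 = 6.62×10^−6, giving log Q = −5.179.
By the Nernst equation, E = +1.169 − (0.0591/2)·(−5.179) = +1.32 V.

+1.32 V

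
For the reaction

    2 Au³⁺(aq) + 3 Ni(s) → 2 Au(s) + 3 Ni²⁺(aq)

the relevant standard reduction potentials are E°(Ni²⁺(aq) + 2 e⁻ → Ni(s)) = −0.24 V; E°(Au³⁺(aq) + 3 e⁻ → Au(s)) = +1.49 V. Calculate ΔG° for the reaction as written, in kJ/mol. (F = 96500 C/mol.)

In the reaction as written Au³⁺(aq) is reduced, so the Au³⁺/Au couple is the cathode and Ni²⁺/Ni is the anode.
E°cell = +1.49 − (−0.24) = +1.73 V; balancing electrons gives n = 6.
ΔG° = −nFE°cell = −(6)(96500)(+1.73) J/mol = −1002 kJ/mol.

−1002 kJ/mol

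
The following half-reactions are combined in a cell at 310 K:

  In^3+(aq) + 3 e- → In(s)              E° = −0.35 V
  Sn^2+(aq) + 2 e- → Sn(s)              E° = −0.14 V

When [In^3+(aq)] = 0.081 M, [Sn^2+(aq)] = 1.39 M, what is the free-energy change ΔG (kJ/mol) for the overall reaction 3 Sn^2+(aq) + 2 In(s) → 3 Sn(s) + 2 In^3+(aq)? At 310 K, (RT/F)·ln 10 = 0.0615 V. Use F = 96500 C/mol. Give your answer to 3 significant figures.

With Sn²⁺/Sn reduced at the cathode, E°cell = −0.14 − (−0.35) = +0.21 V and n = 6.
Here Q = [In^3+(aq)]^2 / [Sn^2+(aq)]^3 = 0.00244 (log Q = −2.612), giving E = +0.21 − (0.0615/6)·(−2.612) = +0.2368 V.
Then ΔG = −nFE = −6 × 96500 × +0.2368 J/mol = −137 kJ/mol.

−137 kJ/mol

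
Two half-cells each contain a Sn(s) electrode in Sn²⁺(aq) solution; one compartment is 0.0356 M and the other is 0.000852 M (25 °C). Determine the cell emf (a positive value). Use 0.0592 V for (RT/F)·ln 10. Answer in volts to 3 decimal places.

For a concentration cell E°cell = 0, since both electrodes use the same couple.
The compartment with the higher Sn²⁺(aq) concentration (0.0356 M) acts as the cathode; ions are reduced there and produced at the dilute (0.000852 M) anode.
With n = 2, Ecell = −(0.0592/2)·log([dilute]/[conc]) = −(0.0592/2)·log(0.000852/0.0356) = +0.048 V.

0.048 V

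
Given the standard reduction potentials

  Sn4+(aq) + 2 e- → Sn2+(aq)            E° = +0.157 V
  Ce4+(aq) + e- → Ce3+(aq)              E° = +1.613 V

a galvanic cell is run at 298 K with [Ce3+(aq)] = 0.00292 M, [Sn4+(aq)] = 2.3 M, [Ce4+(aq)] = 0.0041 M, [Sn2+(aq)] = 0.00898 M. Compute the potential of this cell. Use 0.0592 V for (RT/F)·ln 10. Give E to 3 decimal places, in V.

Ce⁴⁺/Ce³⁺ is reduced (cathode, E° = +1.613 V) and Sn⁴⁺/Sn²⁺ is oxidized (anode).
The standard potential is +1.613 − (+0.157) = +1.456 V and the balanced reaction transfers n = 2 electrons.
The balanced reaction is 2 Ce4+(aq) + Sn2+(aq) → 2 Ce3+(aq) + Sn4+(aq), so Q = ([Ce3+(aq)]^2·[Sn4+(aq)]) / ([Ce4+(aq)]^2·[Sn2+(aq)]) = 130 and log Q = 2.114.
By the Nernst equation, E = +1.456 − (0.0592/2)·(2.114) = +1.393 V.

+1.393 V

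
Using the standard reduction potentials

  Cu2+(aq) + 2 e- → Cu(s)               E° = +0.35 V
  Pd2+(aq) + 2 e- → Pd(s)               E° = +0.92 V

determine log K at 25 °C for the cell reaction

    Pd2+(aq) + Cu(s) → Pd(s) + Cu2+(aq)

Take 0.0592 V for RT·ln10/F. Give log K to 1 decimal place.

The Pd²⁺/Pd couple is reduced (cathode); E°cell = +0.92 − (+0.35) = +0.57 V with n = 2.
At equilibrium E = 0, so log K = nE°cell / 0.0592 = (2)(+0.57) / 0.0592 = 19.3.

log K = 19.3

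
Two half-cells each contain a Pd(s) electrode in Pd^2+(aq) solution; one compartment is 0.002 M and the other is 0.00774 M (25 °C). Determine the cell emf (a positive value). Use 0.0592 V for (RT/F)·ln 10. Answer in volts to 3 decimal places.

0.017 V

For a concentration cell E°cell = 0, since both electrodes use the same couple.
The compartment with the higher Pd^2+(aq) concentration (0.00774 M) acts as the cathode; ions are reduced there and produced at the dilute (0.002 M) anode.
With n = 2, Ecell = −(0.0592/2)·log([dilute]/[conc]) = −(0.0592/2)·log(0.002/0.00774) = +0.017 V.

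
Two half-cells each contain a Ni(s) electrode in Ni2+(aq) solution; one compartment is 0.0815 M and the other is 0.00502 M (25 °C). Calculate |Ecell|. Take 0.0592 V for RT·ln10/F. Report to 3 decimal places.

0.036 V

For a concentration cell E°cell = 0, since both electrodes use the same couple.
The compartment with the higher Ni2+(aq) concentration (0.0815 M) acts as the cathode; ions are reduced there and produced at the dilute (0.00502 M) anode.
With n = 2, Ecell = −(0.0592/2)·log([dilute]/[conc]) = −(0.0592/2)·log(0.00502/0.0815) = +0.036 V.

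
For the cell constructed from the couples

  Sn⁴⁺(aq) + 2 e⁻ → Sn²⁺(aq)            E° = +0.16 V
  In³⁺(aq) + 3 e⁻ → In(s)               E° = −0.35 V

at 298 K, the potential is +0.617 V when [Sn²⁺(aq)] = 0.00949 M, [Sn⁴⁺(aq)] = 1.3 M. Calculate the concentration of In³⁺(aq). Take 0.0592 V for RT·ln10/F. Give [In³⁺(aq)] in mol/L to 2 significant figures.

0.0061 M

With Sn⁴⁺/Sn²⁺ at the cathode and In³⁺/In at the anode, E°cell = +0.16 − (−0.35) = +0.51 V (n = 6).
From the Nernst equation, log Q = n(E° − E)/0.0592 = 6·(+0.51 − (+0.617))/0.0592 = −10.845.
The balanced reaction is 3 Sn⁴⁺(aq) + 2 In(s) → 3 Sn²⁺(aq) + 2 In³⁺(aq), so Q = ([Sn²⁺(aq)]^3·[In³⁺(aq)]^2) / [Sn⁴⁺(aq)]^3.
Substituting the known concentrations and solving, log [In³⁺(aq)] = −2.217 and [In³⁺(aq)] = 0.0061 M.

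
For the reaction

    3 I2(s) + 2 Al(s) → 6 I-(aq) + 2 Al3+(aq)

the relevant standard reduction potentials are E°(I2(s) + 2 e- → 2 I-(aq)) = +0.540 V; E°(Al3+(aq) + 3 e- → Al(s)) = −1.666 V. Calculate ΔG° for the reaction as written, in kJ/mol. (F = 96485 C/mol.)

In the reaction as written I2(s) is reduced, so the I₂/I⁻ couple is the cathode and Al³⁺/Al is the anode.
E°cell = +0.540 − (−1.666) = +2.206 V; balancing electrons gives n = 6.
ΔG° = −nFE°cell = −(6)(96485)(+2.206) J/mol = −1277 kJ/mol.

−1277 kJ/mol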